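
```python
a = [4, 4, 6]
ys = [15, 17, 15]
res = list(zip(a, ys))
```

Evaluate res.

Step 1: zip pairs elements at same index:
  Index 0: (4, 15)
  Index 1: (4, 17)
  Index 2: (6, 15)
Therefore res = [(4, 15), (4, 17), (6, 15)].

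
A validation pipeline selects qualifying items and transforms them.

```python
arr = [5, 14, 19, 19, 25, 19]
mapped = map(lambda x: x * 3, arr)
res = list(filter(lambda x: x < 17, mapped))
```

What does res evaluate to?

Step 1: Map x * 3:
  5 -> 15
  14 -> 42
  19 -> 57
  19 -> 57
  25 -> 75
  19 -> 57
Step 2: Filter for < 17:
  15: kept
  42: removed
  57: removed
  57: removed
  75: removed
  57: removed
Therefore res = [15].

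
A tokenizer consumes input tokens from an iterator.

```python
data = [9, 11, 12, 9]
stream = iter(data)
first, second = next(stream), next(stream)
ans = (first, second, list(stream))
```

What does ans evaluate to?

Step 1: Create iterator over [9, 11, 12, 9].
Step 2: first = 9, second = 11.
Step 3: Remaining elements: [12, 9].
Therefore ans = (9, 11, [12, 9]).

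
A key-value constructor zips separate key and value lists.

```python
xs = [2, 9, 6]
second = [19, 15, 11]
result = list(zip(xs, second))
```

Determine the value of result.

Step 1: zip pairs elements at same index:
  Index 0: (2, 19)
  Index 1: (9, 15)
  Index 2: (6, 11)
Therefore result = [(2, 19), (9, 15), (6, 11)].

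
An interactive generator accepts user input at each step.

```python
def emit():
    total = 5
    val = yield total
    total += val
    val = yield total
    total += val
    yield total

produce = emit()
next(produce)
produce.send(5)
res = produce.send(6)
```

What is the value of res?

Step 1: next() -> yield total=5.
Step 2: send(5) -> val=5, total = 5+5 = 10, yield 10.
Step 3: send(6) -> val=6, total = 10+6 = 16, yield 16.
Therefore res = 16.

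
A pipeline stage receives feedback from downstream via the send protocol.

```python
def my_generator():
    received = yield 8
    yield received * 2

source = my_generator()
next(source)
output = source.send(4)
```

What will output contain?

Step 1: next(source) advances to first yield, producing 8.
Step 2: send(4) resumes, received = 4.
Step 3: yield received * 2 = 4 * 2 = 8.
Therefore output = 8.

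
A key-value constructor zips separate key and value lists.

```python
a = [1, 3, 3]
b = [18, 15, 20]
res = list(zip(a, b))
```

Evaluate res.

Step 1: zip pairs elements at same index:
  Index 0: (1, 18)
  Index 1: (3, 15)
  Index 2: (3, 20)
Therefore res = [(1, 18), (3, 15), (3, 20)].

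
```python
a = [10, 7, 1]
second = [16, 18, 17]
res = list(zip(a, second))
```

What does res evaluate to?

Step 1: zip pairs elements at same index:
  Index 0: (10, 16)
  Index 1: (7, 18)
  Index 2: (1, 17)
Therefore res = [(10, 16), (7, 18), (1, 17)].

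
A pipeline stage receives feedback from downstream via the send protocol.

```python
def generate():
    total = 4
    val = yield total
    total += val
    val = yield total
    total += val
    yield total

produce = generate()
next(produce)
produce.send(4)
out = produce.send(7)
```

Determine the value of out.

Step 1: next() -> yield total=4.
Step 2: send(4) -> val=4, total = 4+4 = 8, yield 8.
Step 3: send(7) -> val=7, total = 8+7 = 15, yield 15.
Therefore out = 15.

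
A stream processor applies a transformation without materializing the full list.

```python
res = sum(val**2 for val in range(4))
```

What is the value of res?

Step 1: Compute val**2 for each val in range(4):
  val=0: 0**2 = 0
  val=1: 1**2 = 1
  val=2: 2**2 = 4
  val=3: 3**2 = 9
Step 2: sum = 0 + 1 + 4 + 9 = 14.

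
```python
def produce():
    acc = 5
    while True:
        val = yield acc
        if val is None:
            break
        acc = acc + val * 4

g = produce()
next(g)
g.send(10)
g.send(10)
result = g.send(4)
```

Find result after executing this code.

Step 1: next() -> yield acc=5.
Step 2: send(10) -> val=10, acc = 5 + 10*4 = 45, yield 45.
Step 3: send(10) -> val=10, acc = 45 + 10*4 = 85, yield 85.
Step 4: send(4) -> val=4, acc = 85 + 4*4 = 101, yield 101.
Therefore result = 101.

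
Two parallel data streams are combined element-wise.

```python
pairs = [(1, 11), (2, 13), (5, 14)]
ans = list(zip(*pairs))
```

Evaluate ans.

Step 1: zip(*pairs) transposes: unzips [(1, 11), (2, 13), (5, 14)] into separate sequences.
Step 2: First elements: (1, 2, 5), second elements: (11, 13, 14).
Therefore ans = [(1, 2, 5), (11, 13, 14)].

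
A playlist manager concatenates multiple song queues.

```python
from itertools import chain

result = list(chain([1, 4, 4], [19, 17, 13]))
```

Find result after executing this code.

Step 1: chain() concatenates iterables: [1, 4, 4] + [19, 17, 13].
Therefore result = [1, 4, 4, 19, 17, 13].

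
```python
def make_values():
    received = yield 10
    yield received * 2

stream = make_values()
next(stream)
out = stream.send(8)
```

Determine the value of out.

Step 1: next(stream) advances to first yield, producing 10.
Step 2: send(8) resumes, received = 8.
Step 3: yield received * 2 = 8 * 2 = 16.
Therefore out = 16.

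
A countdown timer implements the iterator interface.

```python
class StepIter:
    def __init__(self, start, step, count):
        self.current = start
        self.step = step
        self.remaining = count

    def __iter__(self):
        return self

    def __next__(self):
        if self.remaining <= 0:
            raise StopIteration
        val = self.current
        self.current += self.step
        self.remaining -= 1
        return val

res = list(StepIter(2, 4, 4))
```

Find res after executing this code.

Step 1: StepIter starts at 2, increments by 4, for 4 steps:
  Yield 2, then current += 4
  Yield 6, then current += 4
  Yield 10, then current += 4
  Yield 14, then current += 4
Therefore res = [2, 6, 10, 14].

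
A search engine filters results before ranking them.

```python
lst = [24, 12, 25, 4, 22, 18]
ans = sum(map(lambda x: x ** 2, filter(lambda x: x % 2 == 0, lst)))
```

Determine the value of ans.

Step 1: Filter even numbers from [24, 12, 25, 4, 22, 18]: [24, 12, 4, 22, 18]
Step 2: Square each: [576, 144, 16, 484, 324]
Step 3: Sum = 1544.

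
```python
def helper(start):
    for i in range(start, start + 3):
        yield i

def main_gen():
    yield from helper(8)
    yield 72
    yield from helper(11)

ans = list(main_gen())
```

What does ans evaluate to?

Step 1: main_gen() delegates to helper(8):
  yield 8
  yield 9
  yield 10
Step 2: yield 72
Step 3: Delegates to helper(11):
  yield 11
  yield 12
  yield 13
Therefore ans = [8, 9, 10, 72, 11, 12, 13].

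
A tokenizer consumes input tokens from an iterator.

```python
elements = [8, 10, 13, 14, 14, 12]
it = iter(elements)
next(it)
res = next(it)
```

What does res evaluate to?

Step 1: Create iterator over [8, 10, 13, 14, 14, 12].
Step 2: next() consumes 8.
Step 3: next() returns 10.
Therefore res = 10.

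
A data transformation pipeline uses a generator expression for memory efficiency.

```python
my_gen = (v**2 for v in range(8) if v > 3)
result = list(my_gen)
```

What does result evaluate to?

Step 1: For range(8), keep v > 3, then square:
  v=0: 0 <= 3, excluded
  v=1: 1 <= 3, excluded
  v=2: 2 <= 3, excluded
  v=3: 3 <= 3, excluded
  v=4: 4 > 3, yield 4**2 = 16
  v=5: 5 > 3, yield 5**2 = 25
  v=6: 6 > 3, yield 6**2 = 36
  v=7: 7 > 3, yield 7**2 = 49
Therefore result = [16, 25, 36, 49].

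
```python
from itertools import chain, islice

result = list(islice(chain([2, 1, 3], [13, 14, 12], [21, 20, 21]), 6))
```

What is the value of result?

Step 1: chain([2, 1, 3], [13, 14, 12], [21, 20, 21]) = [2, 1, 3, 13, 14, 12, 21, 20, 21].
Step 2: islice takes first 6 elements: [2, 1, 3, 13, 14, 12].
Therefore result = [2, 1, 3, 13, 14, 12].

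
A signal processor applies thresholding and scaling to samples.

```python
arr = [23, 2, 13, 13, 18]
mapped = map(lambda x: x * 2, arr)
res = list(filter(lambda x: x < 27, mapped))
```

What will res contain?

Step 1: Map x * 2:
  23 -> 46
  2 -> 4
  13 -> 26
  13 -> 26
  18 -> 36
Step 2: Filter for < 27:
  46: removed
  4: kept
  26: kept
  26: kept
  36: removed
Therefore res = [4, 26, 26].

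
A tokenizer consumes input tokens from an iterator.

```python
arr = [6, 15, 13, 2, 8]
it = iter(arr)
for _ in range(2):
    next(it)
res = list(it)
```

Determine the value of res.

Step 1: Create iterator over [6, 15, 13, 2, 8].
Step 2: Advance 2 positions (consuming [6, 15]).
Step 3: list() collects remaining elements: [13, 2, 8].
Therefore res = [13, 2, 8].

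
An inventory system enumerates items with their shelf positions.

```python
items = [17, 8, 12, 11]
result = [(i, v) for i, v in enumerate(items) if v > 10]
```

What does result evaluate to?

Step 1: Filter enumerate([17, 8, 12, 11]) keeping v > 10:
  (0, 17): 17 > 10, included
  (1, 8): 8 <= 10, excluded
  (2, 12): 12 > 10, included
  (3, 11): 11 > 10, included
Therefore result = [(0, 17), (2, 12), (3, 11)].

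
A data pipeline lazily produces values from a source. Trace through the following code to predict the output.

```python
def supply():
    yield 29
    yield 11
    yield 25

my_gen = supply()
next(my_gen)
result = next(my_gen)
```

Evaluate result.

Step 1: supply() creates a generator.
Step 2: next(my_gen) yields 29 (consumed and discarded).
Step 3: next(my_gen) yields 11, assigned to result.
Therefore result = 11.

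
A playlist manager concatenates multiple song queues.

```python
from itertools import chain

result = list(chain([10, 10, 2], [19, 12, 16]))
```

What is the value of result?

Step 1: chain() concatenates iterables: [10, 10, 2] + [19, 12, 16].
Therefore result = [10, 10, 2, 19, 12, 16].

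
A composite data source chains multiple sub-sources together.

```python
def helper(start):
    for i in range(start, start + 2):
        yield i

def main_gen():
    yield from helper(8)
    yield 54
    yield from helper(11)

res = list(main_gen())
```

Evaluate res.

Step 1: main_gen() delegates to helper(8):
  yield 8
  yield 9
Step 2: yield 54
Step 3: Delegates to helper(11):
  yield 11
  yield 12
Therefore res = [8, 9, 54, 11, 12].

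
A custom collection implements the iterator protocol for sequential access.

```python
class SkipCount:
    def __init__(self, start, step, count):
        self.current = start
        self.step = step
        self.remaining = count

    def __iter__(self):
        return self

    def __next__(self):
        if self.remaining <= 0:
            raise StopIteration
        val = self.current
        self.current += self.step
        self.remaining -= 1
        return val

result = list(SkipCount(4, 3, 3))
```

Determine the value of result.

Step 1: SkipCount starts at 4, increments by 3, for 3 steps:
  Yield 4, then current += 3
  Yield 7, then current += 3
  Yield 10, then current += 3
Therefore result = [4, 7, 10].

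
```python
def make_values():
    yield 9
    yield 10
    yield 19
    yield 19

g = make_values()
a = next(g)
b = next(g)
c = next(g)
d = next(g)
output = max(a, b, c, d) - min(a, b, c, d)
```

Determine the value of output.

Step 1: Create generator and consume all values:
  a = next(g) = 9
  b = next(g) = 10
  c = next(g) = 19
  d = next(g) = 19
Step 2: max = 19, min = 9, output = 19 - 9 = 10.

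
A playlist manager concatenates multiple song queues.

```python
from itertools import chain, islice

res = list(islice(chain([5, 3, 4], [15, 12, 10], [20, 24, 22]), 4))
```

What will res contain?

Step 1: chain([5, 3, 4], [15, 12, 10], [20, 24, 22]) = [5, 3, 4, 15, 12, 10, 20, 24, 22].
Step 2: islice takes first 4 elements: [5, 3, 4, 15].
Therefore res = [5, 3, 4, 15].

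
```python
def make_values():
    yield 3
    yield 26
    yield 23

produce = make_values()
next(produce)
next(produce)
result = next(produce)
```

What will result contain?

Step 1: make_values() creates a generator.
Step 2: next(produce) yields 3 (consumed and discarded).
Step 3: next(produce) yields 26 (consumed and discarded).
Step 4: next(produce) yields 23, assigned to result.
Therefore result = 23.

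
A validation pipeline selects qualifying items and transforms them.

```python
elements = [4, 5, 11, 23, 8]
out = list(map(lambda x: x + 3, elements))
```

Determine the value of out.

Step 1: Apply lambda x: x + 3 to each element:
  4 -> 7
  5 -> 8
  11 -> 14
  23 -> 26
  8 -> 11
Therefore out = [7, 8, 14, 26, 11].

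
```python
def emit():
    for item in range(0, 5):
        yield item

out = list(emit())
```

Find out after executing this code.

Step 1: The generator yields each value from range(0, 5).
Step 2: list() consumes all yields: [0, 1, 2, 3, 4].
Therefore out = [0, 1, 2, 3, 4].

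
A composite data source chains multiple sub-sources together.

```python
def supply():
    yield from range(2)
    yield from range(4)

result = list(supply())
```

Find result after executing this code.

Step 1: Trace yields in order:
  yield 0
  yield 1
  yield 0
  yield 1
  yield 2
  yield 3
Therefore result = [0, 1, 0, 1, 2, 3].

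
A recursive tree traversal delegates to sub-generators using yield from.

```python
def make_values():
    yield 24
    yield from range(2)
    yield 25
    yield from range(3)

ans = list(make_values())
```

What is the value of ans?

Step 1: Trace yields in order:
  yield 24
  yield 0
  yield 1
  yield 25
  yield 0
  yield 1
  yield 2
Therefore ans = [24, 0, 1, 25, 0, 1, 2].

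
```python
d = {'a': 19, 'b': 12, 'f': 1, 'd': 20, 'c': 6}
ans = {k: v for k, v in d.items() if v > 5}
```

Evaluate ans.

Step 1: Filter items where value > 5:
  'a': 19 > 5: kept
  'b': 12 > 5: kept
  'f': 1 <= 5: removed
  'd': 20 > 5: kept
  'c': 6 > 5: kept
Therefore ans = {'a': 19, 'b': 12, 'd': 20, 'c': 6}.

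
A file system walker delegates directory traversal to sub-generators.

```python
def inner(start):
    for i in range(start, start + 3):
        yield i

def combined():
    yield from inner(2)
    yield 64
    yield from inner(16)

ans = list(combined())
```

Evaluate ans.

Step 1: combined() delegates to inner(2):
  yield 2
  yield 3
  yield 4
Step 2: yield 64
Step 3: Delegates to inner(16):
  yield 16
  yield 17
  yield 18
Therefore ans = [2, 3, 4, 64, 16, 17, 18].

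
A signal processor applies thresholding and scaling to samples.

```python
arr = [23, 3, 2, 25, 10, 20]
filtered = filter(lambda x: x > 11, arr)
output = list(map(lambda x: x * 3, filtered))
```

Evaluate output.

Step 1: Filter arr for elements > 11:
  23: kept
  3: removed
  2: removed
  25: kept
  10: removed
  20: kept
Step 2: Map x * 3 on filtered [23, 25, 20]:
  23 -> 69
  25 -> 75
  20 -> 60
Therefore output = [69, 75, 60].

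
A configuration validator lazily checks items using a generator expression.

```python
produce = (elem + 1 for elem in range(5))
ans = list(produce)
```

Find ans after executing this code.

Step 1: For each elem in range(5), compute elem+1:
  elem=0: 0+1 = 1
  elem=1: 1+1 = 2
  elem=2: 2+1 = 3
  elem=3: 3+1 = 4
  elem=4: 4+1 = 5
Therefore ans = [1, 2, 3, 4, 5].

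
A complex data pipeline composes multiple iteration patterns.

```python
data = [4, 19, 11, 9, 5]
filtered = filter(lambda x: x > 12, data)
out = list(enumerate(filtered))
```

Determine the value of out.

Step 1: Filter [4, 19, 11, 9, 5] for > 12: [19].
Step 2: enumerate re-indexes from 0: [(0, 19)].
Therefore out = [(0, 19)].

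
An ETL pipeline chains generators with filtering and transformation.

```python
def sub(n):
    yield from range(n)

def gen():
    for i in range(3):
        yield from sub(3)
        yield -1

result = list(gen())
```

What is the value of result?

Step 1: For each i in range(3):
  i=0: yield from sub(3) -> [0, 1, 2], then yield -1
  i=1: yield from sub(3) -> [0, 1, 2], then yield -1
  i=2: yield from sub(3) -> [0, 1, 2], then yield -1
Therefore result = [0, 1, 2, -1, 0, 1, 2, -1, 0, 1, 2, -1].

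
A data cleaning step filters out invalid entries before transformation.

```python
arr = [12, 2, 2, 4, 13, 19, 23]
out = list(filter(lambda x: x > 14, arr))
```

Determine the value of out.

Step 1: Filter elements > 14:
  12: removed
  2: removed
  2: removed
  4: removed
  13: removed
  19: kept
  23: kept
Therefore out = [19, 23].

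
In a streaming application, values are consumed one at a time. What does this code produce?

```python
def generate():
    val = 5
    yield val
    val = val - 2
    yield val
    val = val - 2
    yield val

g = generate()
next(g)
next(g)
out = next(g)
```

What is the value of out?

Step 1: Trace through generator execution:
  Yield 1: val starts at 5, yield 5
  Yield 2: val = 5 - 2 = 3, yield 3
  Yield 3: val = 3 - 2 = 1, yield 1
Step 2: First next() gets 5, second next() gets the second value, third next() yields 1.
Therefore out = 1.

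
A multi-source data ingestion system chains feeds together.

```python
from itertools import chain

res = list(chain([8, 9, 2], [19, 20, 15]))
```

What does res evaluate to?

Step 1: chain() concatenates iterables: [8, 9, 2] + [19, 20, 15].
Therefore res = [8, 9, 2, 19, 20, 15].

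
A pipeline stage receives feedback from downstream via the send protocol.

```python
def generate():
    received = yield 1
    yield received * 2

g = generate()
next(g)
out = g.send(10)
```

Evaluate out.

Step 1: next(g) advances to first yield, producing 1.
Step 2: send(10) resumes, received = 10.
Step 3: yield received * 2 = 10 * 2 = 20.
Therefore out = 20.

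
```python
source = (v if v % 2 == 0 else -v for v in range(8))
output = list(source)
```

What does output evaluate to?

Step 1: For each v in range(8), yield v if even, else -v:
  v=0: even, yield 0
  v=1: odd, yield -1
  v=2: even, yield 2
  v=3: odd, yield -3
  v=4: even, yield 4
  v=5: odd, yield -5
  v=6: even, yield 6
  v=7: odd, yield -7
Therefore output = [0, -1, 2, -3, 4, -5, 6, -7].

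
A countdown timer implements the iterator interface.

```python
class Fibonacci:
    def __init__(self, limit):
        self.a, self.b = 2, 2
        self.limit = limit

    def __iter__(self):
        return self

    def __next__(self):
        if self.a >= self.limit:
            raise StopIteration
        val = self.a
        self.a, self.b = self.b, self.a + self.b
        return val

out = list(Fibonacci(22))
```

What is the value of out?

Step 1: Fibonacci-like sequence (a=2, b=2) until >= 22:
  Yield 2, then a,b = 2,4
  Yield 2, then a,b = 4,6
  Yield 4, then a,b = 6,10
  Yield 6, then a,b = 10,16
  Yield 10, then a,b = 16,26
  Yield 16, then a,b = 26,42
Step 2: 26 >= 22, stop.
Therefore out = [2, 2, 4, 6, 10, 16].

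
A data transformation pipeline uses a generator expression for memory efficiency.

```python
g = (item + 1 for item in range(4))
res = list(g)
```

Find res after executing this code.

Step 1: For each item in range(4), compute item+1:
  item=0: 0+1 = 1
  item=1: 1+1 = 2
  item=2: 2+1 = 3
  item=3: 3+1 = 4
Therefore res = [1, 2, 3, 4].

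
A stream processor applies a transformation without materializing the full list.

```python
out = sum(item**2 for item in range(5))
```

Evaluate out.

Step 1: Compute item**2 for each item in range(5):
  item=0: 0**2 = 0
  item=1: 1**2 = 1
  item=2: 2**2 = 4
  item=3: 3**2 = 9
  item=4: 4**2 = 16
Step 2: sum = 0 + 1 + 4 + 9 + 16 = 30.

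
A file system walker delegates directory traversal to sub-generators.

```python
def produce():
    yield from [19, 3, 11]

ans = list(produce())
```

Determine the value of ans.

Step 1: yield from delegates to the iterable, yielding each element.
Step 2: Collected values: [19, 3, 11].
Therefore ans = [19, 3, 11].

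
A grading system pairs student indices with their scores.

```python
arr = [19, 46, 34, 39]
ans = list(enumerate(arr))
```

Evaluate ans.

Step 1: enumerate pairs each element with its index:
  (0, 19)
  (1, 46)
  (2, 34)
  (3, 39)
Therefore ans = [(0, 19), (1, 46), (2, 34), (3, 39)].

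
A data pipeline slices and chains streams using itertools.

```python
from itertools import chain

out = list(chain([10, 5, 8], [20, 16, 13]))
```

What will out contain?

Step 1: chain() concatenates iterables: [10, 5, 8] + [20, 16, 13].
Therefore out = [10, 5, 8, 20, 16, 13].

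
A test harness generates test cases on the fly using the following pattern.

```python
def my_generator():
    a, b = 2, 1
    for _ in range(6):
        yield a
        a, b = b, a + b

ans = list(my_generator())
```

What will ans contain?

Step 1: Fibonacci-like sequence starting with a=2, b=1:
  Iteration 1: yield a=2, then a,b = 1,3
  Iteration 2: yield a=1, then a,b = 3,4
  Iteration 3: yield a=3, then a,b = 4,7
  Iteration 4: yield a=4, then a,b = 7,11
  Iteration 5: yield a=7, then a,b = 11,18
  Iteration 6: yield a=11, then a,b = 18,29
Therefore ans = [2, 1, 3, 4, 7, 11].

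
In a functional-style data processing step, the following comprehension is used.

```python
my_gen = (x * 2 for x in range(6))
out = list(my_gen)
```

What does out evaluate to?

Step 1: For each x in range(6), compute x*2:
  x=0: 0*2 = 0
  x=1: 1*2 = 2
  x=2: 2*2 = 4
  x=3: 3*2 = 6
  x=4: 4*2 = 8
  x=5: 5*2 = 10
Therefore out = [0, 2, 4, 6, 8, 10].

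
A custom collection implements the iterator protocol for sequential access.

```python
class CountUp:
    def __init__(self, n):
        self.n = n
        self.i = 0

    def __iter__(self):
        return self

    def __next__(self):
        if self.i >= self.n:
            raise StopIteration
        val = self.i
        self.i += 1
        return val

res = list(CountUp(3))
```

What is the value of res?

Step 1: CountUp(3) creates an iterator counting 0 to 2.
Step 2: list() consumes all values: [0, 1, 2].
Therefore res = [0, 1, 2].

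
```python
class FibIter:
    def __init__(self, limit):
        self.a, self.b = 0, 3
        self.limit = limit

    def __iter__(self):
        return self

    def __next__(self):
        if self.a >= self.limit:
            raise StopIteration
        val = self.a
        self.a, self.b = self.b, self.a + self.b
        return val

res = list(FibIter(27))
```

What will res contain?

Step 1: Fibonacci-like sequence (a=0, b=3) until >= 27:
  Yield 0, then a,b = 3,3
  Yield 3, then a,b = 3,6
  Yield 3, then a,b = 6,9
  Yield 6, then a,b = 9,15
  Yield 9, then a,b = 15,24
  Yield 15, then a,b = 24,39
  Yield 24, then a,b = 39,63
Step 2: 39 >= 27, stop.
Therefore res = [0, 3, 3, 6, 9, 15, 24].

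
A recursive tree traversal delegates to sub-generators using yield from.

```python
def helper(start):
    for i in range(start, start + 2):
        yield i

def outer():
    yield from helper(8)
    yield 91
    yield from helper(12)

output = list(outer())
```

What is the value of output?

Step 1: outer() delegates to helper(8):
  yield 8
  yield 9
Step 2: yield 91
Step 3: Delegates to helper(12):
  yield 12
  yield 13
Therefore output = [8, 9, 91, 12, 13].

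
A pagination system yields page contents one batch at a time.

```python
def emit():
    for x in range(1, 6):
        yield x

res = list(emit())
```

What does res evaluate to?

Step 1: The generator yields each value from range(1, 6).
Step 2: list() consumes all yields: [1, 2, 3, 4, 5].
Therefore res = [1, 2, 3, 4, 5].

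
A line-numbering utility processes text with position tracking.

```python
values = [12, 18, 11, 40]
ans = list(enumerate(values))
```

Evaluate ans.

Step 1: enumerate pairs each element with its index:
  (0, 12)
  (1, 18)
  (2, 11)
  (3, 40)
Therefore ans = [(0, 12), (1, 18), (2, 11), (3, 40)].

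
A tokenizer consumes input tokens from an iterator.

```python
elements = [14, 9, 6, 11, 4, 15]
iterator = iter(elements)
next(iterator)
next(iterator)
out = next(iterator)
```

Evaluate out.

Step 1: Create iterator over [14, 9, 6, 11, 4, 15].
Step 2: next() consumes 14.
Step 3: next() consumes 9.
Step 4: next() returns 6.
Therefore out = 6.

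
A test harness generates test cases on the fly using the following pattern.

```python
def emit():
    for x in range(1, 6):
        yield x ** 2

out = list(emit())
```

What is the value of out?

Step 1: For each x in range(1, 6), yield x**2:
  x=1: yield 1**2 = 1
  x=2: yield 2**2 = 4
  x=3: yield 3**2 = 9
  x=4: yield 4**2 = 16
  x=5: yield 5**2 = 25
Therefore out = [1, 4, 9, 16, 25].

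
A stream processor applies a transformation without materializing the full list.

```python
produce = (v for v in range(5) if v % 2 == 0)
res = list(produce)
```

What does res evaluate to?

Step 1: Filter range(5) keeping only even values:
  v=0: even, included
  v=1: odd, excluded
  v=2: even, included
  v=3: odd, excluded
  v=4: even, included
Therefore res = [0, 2, 4].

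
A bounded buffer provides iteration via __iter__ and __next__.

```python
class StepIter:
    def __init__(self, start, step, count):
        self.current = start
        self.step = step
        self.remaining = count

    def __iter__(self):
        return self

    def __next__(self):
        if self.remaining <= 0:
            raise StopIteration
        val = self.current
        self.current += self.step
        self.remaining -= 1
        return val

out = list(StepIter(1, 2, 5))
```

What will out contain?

Step 1: StepIter starts at 1, increments by 2, for 5 steps:
  Yield 1, then current += 2
  Yield 3, then current += 2
  Yield 5, then current += 2
  Yield 7, then current += 2
  Yield 9, then current += 2
Therefore out = [1, 3, 5, 7, 9].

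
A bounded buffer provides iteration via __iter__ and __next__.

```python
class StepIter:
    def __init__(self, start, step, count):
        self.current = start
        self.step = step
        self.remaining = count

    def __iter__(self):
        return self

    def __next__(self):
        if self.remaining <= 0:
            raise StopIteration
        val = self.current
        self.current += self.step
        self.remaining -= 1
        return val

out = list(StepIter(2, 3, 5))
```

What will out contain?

Step 1: StepIter starts at 2, increments by 3, for 5 steps:
  Yield 2, then current += 3
  Yield 5, then current += 3
  Yield 8, then current += 3
  Yield 11, then current += 3
  Yield 14, then current += 3
Therefore out = [2, 5, 8, 11, 14].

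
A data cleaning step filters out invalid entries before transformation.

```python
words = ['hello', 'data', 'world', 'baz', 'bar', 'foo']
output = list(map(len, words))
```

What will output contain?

Step 1: Map len() to each word:
  'hello' -> 5
  'data' -> 4
  'world' -> 5
  'baz' -> 3
  'bar' -> 3
  'foo' -> 3
Therefore output = [5, 4, 5, 3, 3, 3].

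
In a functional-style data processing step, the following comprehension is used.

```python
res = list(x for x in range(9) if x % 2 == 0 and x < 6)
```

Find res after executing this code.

Step 1: Filter range(9) where x % 2 == 0 and x < 6:
  x=0: both conditions met, included
  x=1: excluded (1 % 2 != 0)
  x=2: both conditions met, included
  x=3: excluded (3 % 2 != 0)
  x=4: both conditions met, included
  x=5: excluded (5 % 2 != 0)
  x=6: excluded (6 >= 6)
  x=7: excluded (7 % 2 != 0, 7 >= 6)
  x=8: excluded (8 >= 6)
Therefore res = [0, 2, 4].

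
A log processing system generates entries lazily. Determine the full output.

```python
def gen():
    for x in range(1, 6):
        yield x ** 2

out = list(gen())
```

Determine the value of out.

Step 1: For each x in range(1, 6), yield x**2:
  x=1: yield 1**2 = 1
  x=2: yield 2**2 = 4
  x=3: yield 3**2 = 9
  x=4: yield 4**2 = 16
  x=5: yield 5**2 = 25
Therefore out = [1, 4, 9, 16, 25].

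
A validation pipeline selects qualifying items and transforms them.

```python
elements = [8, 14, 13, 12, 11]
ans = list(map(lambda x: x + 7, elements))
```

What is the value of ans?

Step 1: Apply lambda x: x + 7 to each element:
  8 -> 15
  14 -> 21
  13 -> 20
  12 -> 19
  11 -> 18
Therefore ans = [15, 21, 20, 19, 18].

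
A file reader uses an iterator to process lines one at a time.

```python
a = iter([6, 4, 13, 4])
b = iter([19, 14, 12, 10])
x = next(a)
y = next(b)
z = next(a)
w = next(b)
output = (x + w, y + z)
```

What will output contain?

Step 1: a iterates [6, 4, 13, 4], b iterates [19, 14, 12, 10].
Step 2: x = next(a) = 6, y = next(b) = 19.
Step 3: z = next(a) = 4, w = next(b) = 14.
Step 4: output = (6 + 14, 19 + 4) = (20, 23).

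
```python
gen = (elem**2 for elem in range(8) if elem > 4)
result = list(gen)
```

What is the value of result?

Step 1: For range(8), keep elem > 4, then square:
  elem=0: 0 <= 4, excluded
  elem=1: 1 <= 4, excluded
  elem=2: 2 <= 4, excluded
  elem=3: 3 <= 4, excluded
  elem=4: 4 <= 4, excluded
  elem=5: 5 > 4, yield 5**2 = 25
  elem=6: 6 > 4, yield 6**2 = 36
  elem=7: 7 > 4, yield 7**2 = 49
Therefore result = [25, 36, 49].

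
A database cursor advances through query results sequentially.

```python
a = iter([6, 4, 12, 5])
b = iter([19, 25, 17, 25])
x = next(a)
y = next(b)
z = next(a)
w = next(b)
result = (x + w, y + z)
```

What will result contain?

Step 1: a iterates [6, 4, 12, 5], b iterates [19, 25, 17, 25].
Step 2: x = next(a) = 6, y = next(b) = 19.
Step 3: z = next(a) = 4, w = next(b) = 25.
Step 4: result = (6 + 25, 19 + 4) = (31, 23).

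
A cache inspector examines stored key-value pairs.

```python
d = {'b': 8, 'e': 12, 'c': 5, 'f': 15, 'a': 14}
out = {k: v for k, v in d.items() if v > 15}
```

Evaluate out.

Step 1: Filter items where value > 15:
  'b': 8 <= 15: removed
  'e': 12 <= 15: removed
  'c': 5 <= 15: removed
  'f': 15 <= 15: removed
  'a': 14 <= 15: removed
Therefore out = {}.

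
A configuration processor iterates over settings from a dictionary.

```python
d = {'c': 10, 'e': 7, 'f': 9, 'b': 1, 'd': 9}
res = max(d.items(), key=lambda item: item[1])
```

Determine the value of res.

Step 1: Find item with maximum value:
  ('c', 10)
  ('e', 7)
  ('f', 9)
  ('b', 1)
  ('d', 9)
Step 2: Maximum value is 10 at key 'c'.
Therefore res = ('c', 10).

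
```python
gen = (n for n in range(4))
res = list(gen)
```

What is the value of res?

Step 1: Generator expression iterates range(4): [0, 1, 2, 3].
Step 2: list() collects all values.
Therefore res = [0, 1, 2, 3].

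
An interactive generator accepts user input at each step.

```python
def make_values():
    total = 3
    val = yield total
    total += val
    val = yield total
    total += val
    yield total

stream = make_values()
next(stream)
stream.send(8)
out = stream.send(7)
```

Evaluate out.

Step 1: next() -> yield total=3.
Step 2: send(8) -> val=8, total = 3+8 = 11, yield 11.
Step 3: send(7) -> val=7, total = 11+7 = 18, yield 18.
Therefore out = 18.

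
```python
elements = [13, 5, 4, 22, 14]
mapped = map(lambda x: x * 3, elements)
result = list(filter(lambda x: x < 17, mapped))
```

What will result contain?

Step 1: Map x * 3:
  13 -> 39
  5 -> 15
  4 -> 12
  22 -> 66
  14 -> 42
Step 2: Filter for < 17:
  39: removed
  15: kept
  12: kept
  66: removed
  42: removed
Therefore result = [15, 12].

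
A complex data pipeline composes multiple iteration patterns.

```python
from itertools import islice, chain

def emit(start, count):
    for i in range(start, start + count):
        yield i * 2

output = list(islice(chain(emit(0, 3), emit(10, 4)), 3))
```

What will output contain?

Step 1: emit(0, 3) yields [0, 2, 4].
Step 2: emit(10, 4) yields [20, 22, 24, 26].
Step 3: chain concatenates: [0, 2, 4, 20, 22, 24, 26].
Step 4: islice takes first 3: [0, 2, 4].
Therefore output = [0, 2, 4].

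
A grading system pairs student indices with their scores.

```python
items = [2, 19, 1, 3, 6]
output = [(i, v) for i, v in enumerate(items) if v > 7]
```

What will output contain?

Step 1: Filter enumerate([2, 19, 1, 3, 6]) keeping v > 7:
  (0, 2): 2 <= 7, excluded
  (1, 19): 19 > 7, included
  (2, 1): 1 <= 7, excluded
  (3, 3): 3 <= 7, excluded
  (4, 6): 6 <= 7, excluded
Therefore output = [(1, 19)].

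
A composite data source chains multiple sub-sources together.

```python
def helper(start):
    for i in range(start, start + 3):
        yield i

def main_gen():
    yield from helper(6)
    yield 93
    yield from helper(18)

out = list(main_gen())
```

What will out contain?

Step 1: main_gen() delegates to helper(6):
  yield 6
  yield 7
  yield 8
Step 2: yield 93
Step 3: Delegates to helper(18):
  yield 18
  yield 19
  yield 20
Therefore out = [6, 7, 8, 93, 18, 19, 20].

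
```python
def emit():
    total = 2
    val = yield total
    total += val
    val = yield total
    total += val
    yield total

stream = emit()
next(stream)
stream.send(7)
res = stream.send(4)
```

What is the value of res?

Step 1: next() -> yield total=2.
Step 2: send(7) -> val=7, total = 2+7 = 9, yield 9.
Step 3: send(4) -> val=4, total = 9+4 = 13, yield 13.
Therefore res = 13.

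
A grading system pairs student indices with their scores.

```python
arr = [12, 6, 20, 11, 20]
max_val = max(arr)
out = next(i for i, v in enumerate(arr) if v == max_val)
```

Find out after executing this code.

Step 1: max([12, 6, 20, 11, 20]) = 20.
Step 2: Find first index where value == 20:
  Index 0: 12 != 20
  Index 1: 6 != 20
  Index 2: 20 == 20, found!
Therefore out = 2.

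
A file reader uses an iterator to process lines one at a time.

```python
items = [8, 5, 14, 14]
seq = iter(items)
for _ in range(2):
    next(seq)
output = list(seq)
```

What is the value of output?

Step 1: Create iterator over [8, 5, 14, 14].
Step 2: Advance 2 positions (consuming [8, 5]).
Step 3: list() collects remaining elements: [14, 14].
Therefore output = [14, 14].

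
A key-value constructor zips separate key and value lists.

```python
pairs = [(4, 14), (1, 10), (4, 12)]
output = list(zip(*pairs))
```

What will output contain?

Step 1: zip(*pairs) transposes: unzips [(4, 14), (1, 10), (4, 12)] into separate sequences.
Step 2: First elements: (4, 1, 4), second elements: (14, 10, 12).
Therefore output = [(4, 1, 4), (14, 10, 12)].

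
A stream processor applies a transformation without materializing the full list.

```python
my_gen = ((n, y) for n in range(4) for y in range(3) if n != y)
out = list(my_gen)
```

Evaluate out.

Step 1: Nested generator over range(4) x range(3) where n != y:
  (0, 0): excluded (n == y)
  (0, 1): included
  (0, 2): included
  (1, 0): included
  (1, 1): excluded (n == y)
  (1, 2): included
  (2, 0): included
  (2, 1): included
  (2, 2): excluded (n == y)
  (3, 0): included
  (3, 1): included
  (3, 2): included
Therefore out = [(0, 1), (0, 2), (1, 0), (1, 2), (2, 0), (2, 1), (3, 0), (3, 1), (3, 2)].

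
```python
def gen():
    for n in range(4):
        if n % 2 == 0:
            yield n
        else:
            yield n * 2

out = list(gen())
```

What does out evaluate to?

Step 1: For each n in range(4), yield n if even, else n*2:
  n=0 (even): yield 0
  n=1 (odd): yield 1*2 = 2
  n=2 (even): yield 2
  n=3 (odd): yield 3*2 = 6
Therefore out = [0, 2, 2, 6].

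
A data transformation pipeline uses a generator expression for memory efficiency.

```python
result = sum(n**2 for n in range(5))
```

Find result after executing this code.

Step 1: Compute n**2 for each n in range(5):
  n=0: 0**2 = 0
  n=1: 1**2 = 1
  n=2: 2**2 = 4
  n=3: 3**2 = 9
  n=4: 4**2 = 16
Step 2: sum = 0 + 1 + 4 + 9 + 16 = 30.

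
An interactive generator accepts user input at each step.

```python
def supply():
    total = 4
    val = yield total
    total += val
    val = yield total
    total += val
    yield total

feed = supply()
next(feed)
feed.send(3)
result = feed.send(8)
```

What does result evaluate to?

Step 1: next() -> yield total=4.
Step 2: send(3) -> val=3, total = 4+3 = 7, yield 7.
Step 3: send(8) -> val=8, total = 7+8 = 15, yield 15.
Therefore result = 15.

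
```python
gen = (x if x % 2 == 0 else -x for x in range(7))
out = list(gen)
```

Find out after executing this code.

Step 1: For each x in range(7), yield x if even, else -x:
  x=0: even, yield 0
  x=1: odd, yield -1
  x=2: even, yield 2
  x=3: odd, yield -3
  x=4: even, yield 4
  x=5: odd, yield -5
  x=6: even, yield 6
Therefore out = [0, -1, 2, -3, 4, -5, 6].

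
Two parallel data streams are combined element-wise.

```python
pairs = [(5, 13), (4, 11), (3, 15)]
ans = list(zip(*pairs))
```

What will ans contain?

Step 1: zip(*pairs) transposes: unzips [(5, 13), (4, 11), (3, 15)] into separate sequences.
Step 2: First elements: (5, 4, 3), second elements: (13, 11, 15).
Therefore ans = [(5, 4, 3), (13, 11, 15)].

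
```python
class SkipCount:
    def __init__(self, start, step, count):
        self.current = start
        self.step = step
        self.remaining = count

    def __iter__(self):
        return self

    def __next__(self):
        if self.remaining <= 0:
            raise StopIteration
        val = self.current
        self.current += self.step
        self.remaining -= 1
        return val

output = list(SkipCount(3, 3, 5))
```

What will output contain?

Step 1: SkipCount starts at 3, increments by 3, for 5 steps:
  Yield 3, then current += 3
  Yield 6, then current += 3
  Yield 9, then current += 3
  Yield 12, then current += 3
  Yield 15, then current += 3
Therefore output = [3, 6, 9, 12, 15].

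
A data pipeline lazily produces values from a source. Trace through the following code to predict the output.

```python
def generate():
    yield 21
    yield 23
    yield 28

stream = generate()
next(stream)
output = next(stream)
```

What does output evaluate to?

Step 1: generate() creates a generator.
Step 2: next(stream) yields 21 (consumed and discarded).
Step 3: next(stream) yields 23, assigned to output.
Therefore output = 23.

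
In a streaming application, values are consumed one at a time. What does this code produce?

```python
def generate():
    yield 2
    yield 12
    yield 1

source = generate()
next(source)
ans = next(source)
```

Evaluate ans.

Step 1: generate() creates a generator.
Step 2: next(source) yields 2 (consumed and discarded).
Step 3: next(source) yields 12, assigned to ans.
Therefore ans = 12.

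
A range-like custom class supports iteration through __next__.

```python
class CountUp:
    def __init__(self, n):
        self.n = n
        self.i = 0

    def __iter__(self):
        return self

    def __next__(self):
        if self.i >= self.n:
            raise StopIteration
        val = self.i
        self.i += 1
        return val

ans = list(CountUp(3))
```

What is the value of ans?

Step 1: CountUp(3) creates an iterator counting 0 to 2.
Step 2: list() consumes all values: [0, 1, 2].
Therefore ans = [0, 1, 2].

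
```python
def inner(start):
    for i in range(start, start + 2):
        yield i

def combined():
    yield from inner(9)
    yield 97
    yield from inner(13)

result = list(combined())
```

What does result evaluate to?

Step 1: combined() delegates to inner(9):
  yield 9
  yield 10
Step 2: yield 97
Step 3: Delegates to inner(13):
  yield 13
  yield 14
Therefore result = [9, 10, 97, 13, 14].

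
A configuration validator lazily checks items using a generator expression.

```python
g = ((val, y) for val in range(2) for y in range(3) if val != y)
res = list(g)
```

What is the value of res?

Step 1: Nested generator over range(2) x range(3) where val != y:
  (0, 0): excluded (val == y)
  (0, 1): included
  (0, 2): included
  (1, 0): included
  (1, 1): excluded (val == y)
  (1, 2): included
Therefore res = [(0, 1), (0, 2), (1, 0), (1, 2)].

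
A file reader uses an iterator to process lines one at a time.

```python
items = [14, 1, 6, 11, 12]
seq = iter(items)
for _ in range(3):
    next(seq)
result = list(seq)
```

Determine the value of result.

Step 1: Create iterator over [14, 1, 6, 11, 12].
Step 2: Advance 3 positions (consuming [14, 1, 6]).
Step 3: list() collects remaining elements: [11, 12].
Therefore result = [11, 12].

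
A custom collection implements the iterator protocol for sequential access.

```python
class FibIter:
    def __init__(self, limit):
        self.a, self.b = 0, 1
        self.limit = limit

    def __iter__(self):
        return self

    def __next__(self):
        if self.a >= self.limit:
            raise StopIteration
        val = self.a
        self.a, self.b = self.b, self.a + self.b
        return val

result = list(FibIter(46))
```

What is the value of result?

Step 1: Fibonacci-like sequence (a=0, b=1) until >= 46:
  Yield 0, then a,b = 1,1
  Yield 1, then a,b = 1,2
  Yield 1, then a,b = 2,3
  Yield 2, then a,b = 3,5
  Yield 3, then a,b = 5,8
  Yield 5, then a,b = 8,13
  Yield 8, then a,b = 13,21
  Yield 13, then a,b = 21,34
  Yield 21, then a,b = 34,55
  Yield 34, then a,b = 55,89
Step 2: 55 >= 46, stop.
Therefore result = [0, 1, 1, 2, 3, 5, 8, 13, 21, 34].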